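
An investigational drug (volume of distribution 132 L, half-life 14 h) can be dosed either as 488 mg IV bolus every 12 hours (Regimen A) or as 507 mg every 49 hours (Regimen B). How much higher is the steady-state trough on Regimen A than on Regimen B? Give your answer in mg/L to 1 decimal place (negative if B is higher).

4.2 mg/L

Regimen A: f = (1/2)^(12/14) ≈ 0.5520; Cmin,ss = (488/132)·f/(1−f) ≈ 4.555 mg/L.
Regimen B: f = (1/2)^(49/14) ≈ 0.0884; Cmin,ss = (507/132)·f/(1−f) ≈ 0.372 mg/L.
Difference ≈ 4.555 − 0.372 ≈ 4.183 mg/L.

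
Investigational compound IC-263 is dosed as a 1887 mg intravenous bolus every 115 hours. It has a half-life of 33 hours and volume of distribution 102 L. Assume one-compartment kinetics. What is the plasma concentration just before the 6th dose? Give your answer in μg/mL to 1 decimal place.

1.8 μg/mL

f = (1/2)^(τ/t½) = (1/2)^(115/33) ≈ 0.0893.
C₀ = D/Vd = 1887/102 ≈ 18.500 μg/mL.
Before the 6th dose, 5 doses have been given. Superposition: Cmin = C₀·(f + f² + … + f^5).
≈ 18.500 × (0.0893 + 0.0080 + 0.0007 + 0.0001 + 0.0000) ≈ 18.500 × 0.0981 ≈ 1.815 μg/mL.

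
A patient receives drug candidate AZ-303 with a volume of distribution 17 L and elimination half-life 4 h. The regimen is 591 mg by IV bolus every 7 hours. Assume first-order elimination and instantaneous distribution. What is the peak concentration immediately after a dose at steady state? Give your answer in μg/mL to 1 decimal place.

τ/t½ = 7/4 ≈ 1.75, so fraction remaining f = (1/2)^(7/4) ≈ 0.2973.
Accumulation ratio R = 1/(1 − f) ≈ 1/0.7027 ≈ 1.4231.
Single-dose peak C₀ = D/Vd = 591/17 ≈ 34.765 μg/mL.
Steady-state peak Cmax,ss = C₀·R ≈ 34.765 × 1.4231 ≈ 49.474 μg/mL.

49.5 μg/mL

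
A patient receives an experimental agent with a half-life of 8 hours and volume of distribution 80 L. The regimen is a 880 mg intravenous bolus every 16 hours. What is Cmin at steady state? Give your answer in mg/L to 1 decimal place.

The dosing interval is 2 half-lives, so f = 2^(−2) = 0.25.
Accumulation ratio R = 1/(1 − f) = 1/0.75 = 4/3.
Single-dose peak C₀ = D/Vd = 880/80 = 11 mg/L.
Steady-state peak Cmax,ss = C₀·R = 11 × 4/3 ≈ 14.667 mg/L.
Steady-state trough Cmin,ss = Cmax,ss·f ≈ 14.667 × 0.25 ≈ 3.667 mg/L.

3.7 mg/L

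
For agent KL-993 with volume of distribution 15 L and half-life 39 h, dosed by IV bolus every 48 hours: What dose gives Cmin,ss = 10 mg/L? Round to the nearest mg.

τ/t½ = 48/39 ≈ 1.2308, so f = (1/2)^(48/39) ≈ 0.426090.
Cmin,ss = (D/Vd)·f/(1−f), so D = Cmin,ss·Vd·(1−f)/f.
D = 10 × 15 × (1−f)/f ≈ 10 × 15 × 1.34692 ≈ 202.04 mg.

202 mg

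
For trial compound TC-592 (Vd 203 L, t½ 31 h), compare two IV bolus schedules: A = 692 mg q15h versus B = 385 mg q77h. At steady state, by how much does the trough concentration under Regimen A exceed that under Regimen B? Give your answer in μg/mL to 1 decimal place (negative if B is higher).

8.1 μg/mL

Regimen A: f = (1/2)^(15/31) ≈ 0.7151; Cmin,ss = (692/203)·f/(1−f) ≈ 8.556 μg/mL.
Regimen B: f = (1/2)^(77/31) ≈ 0.1788; Cmin,ss = (385/203)·f/(1−f) ≈ 0.413 μg/mL.
Difference ≈ 8.556 − 0.413 ≈ 8.143 μg/mL.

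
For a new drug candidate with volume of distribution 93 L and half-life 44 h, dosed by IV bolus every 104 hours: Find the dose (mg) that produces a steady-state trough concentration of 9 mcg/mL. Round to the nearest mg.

3471 mg

τ/t½ = 104/44 ≈ 2.3636, so f = (1/2)^(104/44) ≈ 0.194301.
Cmin,ss = (D/Vd)·f/(1−f), so D = Cmin,ss·Vd·(1−f)/f.
D = 9 × 93 × (1−f)/f ≈ 9 × 93 × 4.14665 ≈ 3470.75 mg.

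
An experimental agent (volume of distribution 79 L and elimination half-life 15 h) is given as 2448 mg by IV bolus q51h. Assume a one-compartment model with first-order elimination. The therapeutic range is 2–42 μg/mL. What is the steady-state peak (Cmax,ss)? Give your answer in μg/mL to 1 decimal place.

34.2 μg/mL

Over one 51-h interval, 51/15 ≈ 3.4 half-lives elapse, leaving f ≈ 0.0947 of each dose.
Accumulation ratio R = 1/(1 − f) ≈ 1/0.9053 ≈ 1.1046.
Each bolus raises the concentration by D/Vd = 2448/79 ≈ 30.987 μg/mL.
Cmax,ss = C₀/(1 − f) ≈ 30.987/0.9053 ≈ 34.228 μg/mL.
Peak 34.2 μg/mL vs MTC 42 μg/mL: below toxic threshold.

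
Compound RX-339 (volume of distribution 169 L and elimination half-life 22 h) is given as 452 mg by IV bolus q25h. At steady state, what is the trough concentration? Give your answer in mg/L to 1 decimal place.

k = ln2/t½ = ln2/22 ≈ 0.031507 h⁻¹; fraction remaining f = e^(−kτ) = e^(−0.031507×25) ≈ 0.4549.
Single-dose peak C₀ = D/Vd = 452/169 ≈ 2.675 mg/L.
Steady-state trough Cmin,ss = C₀·f/(1−f) ≈ 2.675 × 0.4549/0.5451 ≈ 2.232 mg/L.

2.2 mg/L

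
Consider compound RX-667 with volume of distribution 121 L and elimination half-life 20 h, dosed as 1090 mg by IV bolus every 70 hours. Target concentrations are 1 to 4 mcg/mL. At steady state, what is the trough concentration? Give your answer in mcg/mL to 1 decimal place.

k = ln2/t½ = ln2/20 ≈ 0.034657 h⁻¹; fraction remaining f = e^(−kτ) = e^(−0.034657×70) ≈ 0.0884.
Each bolus raises the concentration by D/Vd = 1090/121 ≈ 9.008 mcg/mL.
Steady-state trough Cmin,ss = C₀·f/(1−f) ≈ 9.008 × 0.0884/0.9116 ≈ 0.874 mcg/mL.
Trough 0.9 mcg/mL vs MEC 1 mcg/mL: subtherapeutic.

0.9 mcg/mL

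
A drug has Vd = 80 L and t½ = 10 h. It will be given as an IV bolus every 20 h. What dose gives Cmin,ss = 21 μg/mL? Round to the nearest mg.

τ/t½ = 20/10 ≈ 2, so f = (1/2)^(20/10) ≈ 0.250000.
Cmin,ss = (D/Vd)·f/(1−f), so D = Cmin,ss·Vd·(1−f)/f.
D = 21 × 80 × (1−f)/f ≈ 21 × 80 × 3.00000 ≈ 5040.00 mg.

5040 mg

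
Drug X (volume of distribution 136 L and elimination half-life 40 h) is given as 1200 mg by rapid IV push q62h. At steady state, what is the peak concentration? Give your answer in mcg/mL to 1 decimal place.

13.4 mcg/mL

τ/t½ = 62/40 ≈ 1.55, so fraction remaining f = (1/2)^(62/40) ≈ 0.3415.
At steady state, accumulation factor R = 1/(1 − e^(−kτ)) ≈ 1.5186.
Each bolus raises the concentration by D/Vd = 1200/136 ≈ 8.824 mcg/mL.
Steady-state peak Cmax,ss = C₀·R ≈ 8.824 × 1.5186 ≈ 13.400 mcg/mL.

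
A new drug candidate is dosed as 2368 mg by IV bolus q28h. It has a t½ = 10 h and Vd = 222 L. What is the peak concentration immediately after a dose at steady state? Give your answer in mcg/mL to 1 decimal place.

12.5 mcg/mL

τ/t½ = 28/10 ≈ 2.8, so fraction remaining f = (1/2)^(28/10) ≈ 0.1436.
At steady state, accumulation factor R = 1/(1 − e^(−kτ)) ≈ 1.1677.
Single-dose peak C₀ = D/Vd = 2368/222 ≈ 10.667 mcg/mL.
Steady-state peak Cmax,ss = C₀·R ≈ 10.667 × 1.1677 ≈ 12.456 mcg/mL.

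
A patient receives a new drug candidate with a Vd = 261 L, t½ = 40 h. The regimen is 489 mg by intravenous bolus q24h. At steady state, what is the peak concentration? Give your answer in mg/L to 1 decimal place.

Over one 24-h interval, 24/40 ≈ 0.6 half-lives elapse, leaving f ≈ 0.6598 of each dose.
Accumulation ratio R = 1/(1 − f) ≈ 1/0.3402 ≈ 2.9394.
Single-dose peak C₀ = D/Vd = 489/261 ≈ 1.874 mg/L.
Steady-state peak Cmax,ss = C₀·R ≈ 1.874 × 2.9394 ≈ 5.508 mg/L.

5.5 mg/L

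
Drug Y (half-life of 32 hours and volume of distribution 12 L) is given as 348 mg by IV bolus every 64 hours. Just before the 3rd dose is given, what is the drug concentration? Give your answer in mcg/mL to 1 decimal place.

9.1 mcg/mL

f = (1/2)^(τ/t½) = (1/2)^(64/32) ≈ 0.2500.
C₀ = D/Vd = 348/12 ≈ 29.000 mcg/mL.
Before the 3rd dose, 2 doses have been given. Superposition: Cmin = C₀·(f + f²).
≈ 29.000 × (0.2500 + 0.0625) ≈ 29.000 × 0.3125 ≈ 9.062 mcg/mL.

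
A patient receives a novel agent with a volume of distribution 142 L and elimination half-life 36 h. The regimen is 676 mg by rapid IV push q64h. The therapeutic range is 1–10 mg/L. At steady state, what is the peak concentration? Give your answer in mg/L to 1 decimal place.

6.7 mg/L

Over one 64-h interval, 64/36 ≈ 1.7778 half-lives elapse, leaving f ≈ 0.2916 of each dose.
Accumulation ratio R = 1/(1 − f) ≈ 1/0.7084 ≈ 1.4116.
Single-dose peak C₀ = D/Vd = 676/142 ≈ 4.761 mg/L.
Steady-state peak Cmax,ss = C₀·R ≈ 4.761 × 1.4116 ≈ 6.721 mg/L.
Peak 6.7 mg/L vs MTC 10 mg/L: below toxic threshold.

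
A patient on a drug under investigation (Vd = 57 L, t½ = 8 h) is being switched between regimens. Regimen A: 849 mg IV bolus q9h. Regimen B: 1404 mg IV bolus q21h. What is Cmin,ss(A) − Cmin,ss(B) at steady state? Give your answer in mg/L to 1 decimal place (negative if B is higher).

7.8 mg/L

Regimen A: f = (1/2)^(9/8) ≈ 0.4585; Cmin,ss = (849/57)·f/(1−f) ≈ 12.612 mg/L.
Regimen B: f = (1/2)^(21/8) ≈ 0.1621; Cmin,ss = (1404/57)·f/(1−f) ≈ 4.765 mg/L.
Difference ≈ 12.612 − 4.765 ≈ 7.847 mg/L.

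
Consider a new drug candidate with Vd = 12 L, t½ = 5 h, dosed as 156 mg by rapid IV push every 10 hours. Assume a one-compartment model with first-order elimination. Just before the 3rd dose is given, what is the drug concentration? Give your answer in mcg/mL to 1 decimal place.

f = (1/2)^(τ/t½) = (1/2)^(10/5) ≈ 0.2500.
C₀ = D/Vd = 156/12 ≈ 13.000 mcg/mL.
Before the 3rd dose, 2 doses have been given. Superposition: Cmin = C₀·(f + f²).
≈ 13.000 × (0.2500 + 0.0625) ≈ 13.000 × 0.3125 ≈ 4.062 mcg/mL.

4.1 mcg/mL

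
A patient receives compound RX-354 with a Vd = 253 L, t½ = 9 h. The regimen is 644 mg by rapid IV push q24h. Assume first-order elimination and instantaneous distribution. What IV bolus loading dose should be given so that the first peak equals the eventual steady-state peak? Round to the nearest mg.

f = (1/2)^(24/9) ≈ 0.157490; accumulation ratio R = 1/(1−f) ≈ 1.18693.
Loading dose to hit Cmax,ss on first dose: D_load = D_maint·R ≈ 644 × 1.18693 ≈ 764.38 mg.

764 mg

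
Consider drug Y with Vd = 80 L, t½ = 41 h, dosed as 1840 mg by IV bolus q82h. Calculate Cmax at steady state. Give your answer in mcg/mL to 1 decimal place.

The dosing interval is 2 half-lives, so f = 2^(−2) = 0.25.
Accumulation ratio R = 1/(1 − f) = 1/0.75 = 4/3.
Single-dose peak C₀ = D/Vd = 1840/80 = 23 mcg/mL.
Steady-state peak Cmax,ss = C₀·R = 23 × 4/3 ≈ 30.667 mcg/mL.

30.7 mcg/mL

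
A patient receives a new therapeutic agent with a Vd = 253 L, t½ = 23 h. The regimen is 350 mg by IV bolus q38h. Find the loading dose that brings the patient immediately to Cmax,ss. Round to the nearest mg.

f = (1/2)^(38/23) ≈ 0.318160; accumulation ratio R = 1/(1−f) ≈ 1.46662.
Loading dose to hit Cmax,ss on first dose: D_load = D_maint·R ≈ 350 × 1.46662 ≈ 513.32 mg.

513 mg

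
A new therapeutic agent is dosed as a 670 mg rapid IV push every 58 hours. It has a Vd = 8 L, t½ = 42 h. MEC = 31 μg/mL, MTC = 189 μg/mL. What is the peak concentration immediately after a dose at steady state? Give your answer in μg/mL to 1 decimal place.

Over one 58-h interval, 58/42 ≈ 1.381 half-lives elapse, leaving f ≈ 0.3840 of each dose.
At steady state, accumulation factor R = 1/(1 − e^(−kτ)) ≈ 1.6234.
Single-dose peak C₀ = D/Vd = 670/8 ≈ 83.750 μg/mL.
Steady-state peak Cmax,ss = C₀·R ≈ 83.750 × 1.6234 ≈ 135.960 μg/mL.
Peak 136.0 μg/mL vs MTC 189 μg/mL: below toxic threshold.

136.0 μg/mL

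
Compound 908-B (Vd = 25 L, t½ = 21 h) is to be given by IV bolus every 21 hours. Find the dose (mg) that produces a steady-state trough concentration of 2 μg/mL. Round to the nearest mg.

50 mg

τ/t½ = 21/21 ≈ 1, so f = (1/2)^(21/21) ≈ 0.500000.
Cmin,ss = (D/Vd)·f/(1−f), so D = Cmin,ss·Vd·(1−f)/f.
D = 2 × 25 × (1−f)/f ≈ 2 × 25 × 1.00000 ≈ 50.00 mg.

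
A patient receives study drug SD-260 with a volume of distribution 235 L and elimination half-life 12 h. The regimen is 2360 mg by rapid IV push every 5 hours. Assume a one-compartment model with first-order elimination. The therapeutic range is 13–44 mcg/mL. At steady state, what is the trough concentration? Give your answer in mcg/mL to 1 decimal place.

k = ln2/t½ = ln2/12 ≈ 0.057762 h⁻¹; fraction remaining f = e^(−kτ) = e^(−0.057762×5) ≈ 0.7492.
Each bolus raises the concentration by D/Vd = 2360/235 ≈ 10.043 mcg/mL.
Steady-state trough Cmin,ss = C₀·f/(1−f) ≈ 10.043 × 0.7492/0.2508 ≈ 30.001 mcg/mL.
Trough 30.0 mcg/mL vs MEC 13 mcg/mL: adequate.

30.0 mcg/mL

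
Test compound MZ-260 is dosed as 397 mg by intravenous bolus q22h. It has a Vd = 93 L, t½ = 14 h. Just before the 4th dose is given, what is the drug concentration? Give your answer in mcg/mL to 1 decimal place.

2.1 mcg/mL

f = (1/2)^(τ/t½) = (1/2)^(22/14) ≈ 0.3365.
C₀ = D/Vd = 397/93 ≈ 4.269 mcg/mL.
Before the 4th dose, 3 doses have been given. Superposition: Cmin = C₀·(f + f² + … + f^3).
≈ 4.269 × (0.3365 + 0.1132 + 0.0381) ≈ 4.269 × 0.4878 ≈ 2.082 mcg/mL.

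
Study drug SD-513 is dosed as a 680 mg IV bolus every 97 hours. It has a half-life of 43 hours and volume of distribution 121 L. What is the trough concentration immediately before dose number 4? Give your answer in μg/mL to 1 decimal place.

f = (1/2)^(τ/t½) = (1/2)^(97/43) ≈ 0.2094.
C₀ = D/Vd = 680/121 ≈ 5.620 μg/mL.
Before the 4th dose, 3 doses have been given. Superposition: Cmin = C₀·(f + f² + … + f^3).
≈ 5.620 × (0.2094 + 0.0438 + 0.0092) ≈ 5.620 × 0.2624 ≈ 1.475 μg/mL.

1.5 μg/mL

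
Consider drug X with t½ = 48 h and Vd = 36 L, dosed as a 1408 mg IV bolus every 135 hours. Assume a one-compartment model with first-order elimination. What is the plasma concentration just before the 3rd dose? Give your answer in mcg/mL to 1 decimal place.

f = (1/2)^(τ/t½) = (1/2)^(135/48) ≈ 0.1423.
C₀ = D/Vd = 1408/36 ≈ 39.111 mcg/mL.
Before the 3rd dose, 2 doses have been given. Superposition: Cmin = C₀·(f + f²).
≈ 39.111 × (0.1423 + 0.0202) ≈ 39.111 × 0.1625 ≈ 6.356 mcg/mL.

6.4 mcg/mL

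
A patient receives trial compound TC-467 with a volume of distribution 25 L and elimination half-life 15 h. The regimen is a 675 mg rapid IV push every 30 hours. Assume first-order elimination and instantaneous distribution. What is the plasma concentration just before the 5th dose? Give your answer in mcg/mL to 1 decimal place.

9.0 mcg/mL

f = (1/2)^(τ/t½) = (1/2)^(30/15) ≈ 0.2500.
C₀ = D/Vd = 675/25 ≈ 27.000 mcg/mL.
Before the 5th dose, 4 doses have been given. Superposition: Cmin = C₀·(f + f² + … + f^4).
≈ 27.000 × (0.2500 + 0.0625 + 0.0156 + 0.0039) ≈ 27.000 × 0.3320 ≈ 8.964 mcg/mL.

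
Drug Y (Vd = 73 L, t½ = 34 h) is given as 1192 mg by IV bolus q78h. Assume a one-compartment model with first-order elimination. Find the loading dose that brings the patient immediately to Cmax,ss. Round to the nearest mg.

1497 mg

f = (1/2)^(78/34) ≈ 0.203893; accumulation ratio R = 1/(1−f) ≈ 1.25611.
Loading dose to hit Cmax,ss on first dose: D_load = D_maint·R ≈ 1192 × 1.25611 ≈ 1497.28 mg.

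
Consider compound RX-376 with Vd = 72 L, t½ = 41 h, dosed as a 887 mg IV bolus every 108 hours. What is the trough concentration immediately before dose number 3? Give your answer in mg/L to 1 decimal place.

f = (1/2)^(τ/t½) = (1/2)^(108/41) ≈ 0.1611.
C₀ = D/Vd = 887/72 ≈ 12.319 mg/L.
Before the 3rd dose, 2 doses have been given. Superposition: Cmin = C₀·(f + f²).
≈ 12.319 × (0.1611 + 0.0260) ≈ 12.319 × 0.1871 ≈ 2.305 mg/L.

2.3 mg/L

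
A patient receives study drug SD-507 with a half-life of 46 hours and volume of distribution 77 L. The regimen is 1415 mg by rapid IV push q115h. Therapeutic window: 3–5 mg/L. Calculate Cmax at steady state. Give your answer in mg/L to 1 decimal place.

τ/t½ = 115/46 ≈ 2.5, so fraction remaining f = (1/2)^(115/46) ≈ 0.1768.
Accumulation ratio R = 1/(1 − f) ≈ 1/0.8232 ≈ 1.2148.
Each bolus raises the concentration by D/Vd = 1415/77 ≈ 18.377 mg/L.
Cmax,ss = C₀/(1 − f) ≈ 18.377/0.8232 ≈ 22.324 mg/L.
Peak 22.3 mg/L vs MTC 5 mg/L: exceeds toxic threshold.

22.3 mg/L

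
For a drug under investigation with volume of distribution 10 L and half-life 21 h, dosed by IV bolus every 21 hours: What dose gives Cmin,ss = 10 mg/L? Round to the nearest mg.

100 mg

τ/t½ = 21/21 ≈ 1, so f = (1/2)^(21/21) ≈ 0.500000.
Cmin,ss = (D/Vd)·f/(1−f), so D = Cmin,ss·Vd·(1−f)/f.
D = 10 × 10 × (1−f)/f ≈ 10 × 10 × 1.00000 ≈ 100.00 mg.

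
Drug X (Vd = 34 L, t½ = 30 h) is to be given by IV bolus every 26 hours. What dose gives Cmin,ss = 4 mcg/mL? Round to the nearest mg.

τ/t½ = 26/30 ≈ 0.86667, so f = (1/2)^(26/30) ≈ 0.548412.
Cmin,ss = (D/Vd)·f/(1−f), so D = Cmin,ss·Vd·(1−f)/f.
D = 4 × 34 × (1−f)/f ≈ 4 × 34 × 0.82345 ≈ 111.99 mg.

112 mg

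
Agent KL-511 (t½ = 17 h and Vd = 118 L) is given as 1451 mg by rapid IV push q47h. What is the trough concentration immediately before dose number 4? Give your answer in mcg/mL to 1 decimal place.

f = (1/2)^(τ/t½) = (1/2)^(47/17) ≈ 0.1471.
C₀ = D/Vd = 1451/118 ≈ 12.297 mcg/mL.
Before the 4th dose, 3 doses have been given. Superposition: Cmin = C₀·(f + f² + … + f^3).
≈ 12.297 × (0.1471 + 0.0216 + 0.0032) ≈ 12.297 × 0.1719 ≈ 2.114 mcg/mL.

2.1 mcg/mL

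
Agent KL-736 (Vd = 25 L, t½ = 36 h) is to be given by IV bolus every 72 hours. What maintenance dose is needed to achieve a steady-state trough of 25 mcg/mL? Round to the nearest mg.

1875 mg

τ/t½ = 72/36 ≈ 2, so f = (1/2)^(72/36) ≈ 0.250000.
Cmin,ss = (D/Vd)·f/(1−f), so D = Cmin,ss·Vd·(1−f)/f.
D = 25 × 25 × (1−f)/f ≈ 25 × 25 × 3.00000 ≈ 1875.00 mg.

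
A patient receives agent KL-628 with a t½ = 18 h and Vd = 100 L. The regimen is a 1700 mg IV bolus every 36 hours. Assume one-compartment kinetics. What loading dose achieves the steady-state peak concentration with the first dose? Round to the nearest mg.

2267 mg

f = (1/2)^(36/18) ≈ 0.250000; accumulation ratio R = 1/(1−f) ≈ 1.33333.
Loading dose to hit Cmax,ss on first dose: D_load = D_maint·R ≈ 1700 × 1.33333 ≈ 2266.66 mg.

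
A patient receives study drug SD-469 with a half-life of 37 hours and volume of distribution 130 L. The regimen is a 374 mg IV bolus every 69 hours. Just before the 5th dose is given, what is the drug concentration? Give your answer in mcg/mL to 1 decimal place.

1.1 mcg/mL

f = (1/2)^(τ/t½) = (1/2)^(69/37) ≈ 0.2745.
C₀ = D/Vd = 374/130 ≈ 2.877 mcg/mL.
Before the 5th dose, 4 doses have been given. Superposition: Cmin = C₀·(f + f² + … + f^4).
≈ 2.877 × (0.2745 + 0.0754 + 0.0207 + 0.0057) ≈ 2.877 × 0.3763 ≈ 1.083 mcg/mL.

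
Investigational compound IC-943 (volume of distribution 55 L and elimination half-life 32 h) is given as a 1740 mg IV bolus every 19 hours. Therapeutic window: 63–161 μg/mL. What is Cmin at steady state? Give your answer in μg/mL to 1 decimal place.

62.1 μg/mL

τ/t½ = 19/32 ≈ 0.59375, so fraction remaining f = (1/2)^(19/32) ≈ 0.6626.
At steady state, accumulation factor R = 1/(1 − e^(−kτ)) ≈ 2.9638.
Each bolus raises the concentration by D/Vd = 1740/55 ≈ 31.636 μg/mL.
Cmax,ss = C₀/(1 − f) ≈ 31.636/0.3374 ≈ 93.764 μg/mL.
One interval later, Cmin,ss = Cmax,ss·e^(−kτ) ≈ 93.764 × 0.6626 ≈ 62.128 μg/mL.
Trough 62.1 μg/mL vs MEC 63 μg/mL: subtherapeutic.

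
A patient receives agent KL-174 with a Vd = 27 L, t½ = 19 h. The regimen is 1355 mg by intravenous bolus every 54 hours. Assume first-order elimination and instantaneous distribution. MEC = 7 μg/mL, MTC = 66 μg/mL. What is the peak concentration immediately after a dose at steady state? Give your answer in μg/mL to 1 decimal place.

k = ln2/t½ = ln2/19 ≈ 0.036481 h⁻¹; fraction remaining f = e^(−kτ) = e^(−0.036481×54) ≈ 0.1395.
At steady state, accumulation factor R = 1/(1 − e^(−kτ)) ≈ 1.1621.
Each bolus raises the concentration by D/Vd = 1355/27 ≈ 50.185 μg/mL.
Steady-state peak Cmax,ss = C₀·R ≈ 50.185 × 1.1621 ≈ 58.320 μg/mL.
Peak 58.3 μg/mL vs MTC 66 μg/mL: below toxic threshold.

58.3 μg/mL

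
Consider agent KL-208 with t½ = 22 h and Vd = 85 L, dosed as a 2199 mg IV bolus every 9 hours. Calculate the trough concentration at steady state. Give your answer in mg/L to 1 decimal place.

78.9 mg/L

k = ln2/t½ = ln2/22 ≈ 0.031507 h⁻¹; fraction remaining f = e^(−kτ) = e^(−0.031507×9) ≈ 0.7531.
At steady state, accumulation factor R = 1/(1 − e^(−kτ)) ≈ 4.0502.
Each bolus raises the concentration by D/Vd = 2199/85 ≈ 25.871 mg/L.
Steady-state peak Cmax,ss = C₀·R ≈ 25.871 × 4.0502 ≈ 104.783 mg/L.
Steady-state trough Cmin,ss = Cmax,ss·f ≈ 104.783 × 0.7531 ≈ 78.912 mg/L.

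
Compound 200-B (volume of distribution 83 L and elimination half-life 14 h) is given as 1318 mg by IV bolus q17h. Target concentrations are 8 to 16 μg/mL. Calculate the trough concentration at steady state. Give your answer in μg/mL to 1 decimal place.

Over one 17-h interval, 17/14 ≈ 1.2143 half-lives elapse, leaving f ≈ 0.4310 of each dose.
Single-dose peak C₀ = D/Vd = 1318/83 ≈ 15.880 μg/mL.
Steady-state trough Cmin,ss = C₀·f/(1−f) ≈ 15.880 × 0.4310/0.5690 ≈ 12.029 μg/mL.
Trough 12.0 μg/mL vs MEC 8 μg/mL: adequate.

12.0 μg/mL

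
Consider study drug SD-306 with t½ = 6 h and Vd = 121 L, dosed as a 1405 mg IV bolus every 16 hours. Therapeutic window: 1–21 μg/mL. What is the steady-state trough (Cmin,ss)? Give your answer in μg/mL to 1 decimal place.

k = ln2/t½ = ln2/6 ≈ 0.115525 h⁻¹; fraction remaining f = e^(−kτ) = e^(−0.115525×16) ≈ 0.1575.
Accumulation ratio R = 1/(1 − f) ≈ 1/0.8425 ≈ 1.1869.
Each bolus raises the concentration by D/Vd = 1405/121 ≈ 11.612 μg/mL.
Cmax,ss = C₀/(1 − f) ≈ 11.612/0.8425 ≈ 13.783 μg/mL.
Steady-state trough Cmin,ss = Cmax,ss·f ≈ 13.783 × 0.1575 ≈ 2.171 μg/mL.
Trough 2.2 μg/mL vs MEC 1 μg/mL: adequate.

2.2 μg/mL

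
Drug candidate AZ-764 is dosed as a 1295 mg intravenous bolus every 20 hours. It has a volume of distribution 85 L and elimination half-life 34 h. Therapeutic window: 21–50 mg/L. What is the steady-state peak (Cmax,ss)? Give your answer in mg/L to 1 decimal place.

45.5 mg/L

τ/t½ = 20/34 ≈ 0.58824, so fraction remaining f = (1/2)^(20/34) ≈ 0.6652.
At steady state, accumulation factor R = 1/(1 − e^(−kτ)) ≈ 2.9869.
Single-dose peak C₀ = D/Vd = 1295/85 ≈ 15.235 mg/L.
Steady-state peak Cmax,ss = C₀·R ≈ 15.235 × 2.9869 ≈ 45.505 mg/L.
Peak 45.5 mg/L vs MTC 50 mg/L: below toxic threshold.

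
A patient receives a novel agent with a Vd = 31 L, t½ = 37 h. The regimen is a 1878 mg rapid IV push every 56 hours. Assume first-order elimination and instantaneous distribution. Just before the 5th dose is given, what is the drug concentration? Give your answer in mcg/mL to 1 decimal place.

f = (1/2)^(τ/t½) = (1/2)^(56/37) ≈ 0.3503.
C₀ = D/Vd = 1878/31 ≈ 60.581 mcg/mL.
Before the 5th dose, 4 doses have been given. Superposition: Cmin = C₀·(f + f² + … + f^4).
≈ 60.581 × (0.3503 + 0.1227 + 0.0430 + 0.0151) ≈ 60.581 × 0.5311 ≈ 32.175 mcg/mL.

32.2 mcg/mL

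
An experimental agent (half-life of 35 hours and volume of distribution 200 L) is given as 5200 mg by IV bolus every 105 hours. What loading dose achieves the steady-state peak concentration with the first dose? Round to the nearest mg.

5943 mg

f = (1/2)^(105/35) ≈ 0.125000; accumulation ratio R = 1/(1−f) ≈ 1.14286.
Loading dose to hit Cmax,ss on first dose: D_load = D_maint·R ≈ 5200 × 1.14286 ≈ 5942.87 mg.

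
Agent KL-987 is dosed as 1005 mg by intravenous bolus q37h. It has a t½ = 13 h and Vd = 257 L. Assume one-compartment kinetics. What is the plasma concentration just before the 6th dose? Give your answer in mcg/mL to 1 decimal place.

f = (1/2)^(τ/t½) = (1/2)^(37/13) ≈ 0.1391.
C₀ = D/Vd = 1005/257 ≈ 3.911 mcg/mL.
Before the 6th dose, 5 doses have been given. Superposition: Cmin = C₀·(f + f² + … + f^5).
≈ 3.911 × (0.1391 + 0.0193 + 0.0027 + 0.0004 + 0.0001) ≈ 3.911 × 0.1616 ≈ 0.632 mcg/mL.

0.6 mcg/mL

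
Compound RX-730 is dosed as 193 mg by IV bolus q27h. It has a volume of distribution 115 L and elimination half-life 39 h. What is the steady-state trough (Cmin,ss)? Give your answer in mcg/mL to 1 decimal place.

2.7 mcg/mL

k = ln2/t½ = ln2/39 ≈ 0.017773 h⁻¹; fraction remaining f = e^(−kτ) = e^(−0.017773×27) ≈ 0.6189.
Single-dose peak C₀ = D/Vd = 193/115 ≈ 1.678 mcg/mL.
Steady-state trough Cmin,ss = C₀·f/(1−f) ≈ 1.678 × 0.6189/0.3811 ≈ 2.725 mcg/mL.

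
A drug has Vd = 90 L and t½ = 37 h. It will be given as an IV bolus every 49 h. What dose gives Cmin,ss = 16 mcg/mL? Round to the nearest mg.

2166 mg

τ/t½ = 49/37 ≈ 1.3243, so f = (1/2)^(49/37) ≈ 0.399336.
Cmin,ss = (D/Vd)·f/(1−f), so D = Cmin,ss·Vd·(1−f)/f.
D = 16 × 90 × (1−f)/f ≈ 16 × 90 × 1.50416 ≈ 2165.99 mg.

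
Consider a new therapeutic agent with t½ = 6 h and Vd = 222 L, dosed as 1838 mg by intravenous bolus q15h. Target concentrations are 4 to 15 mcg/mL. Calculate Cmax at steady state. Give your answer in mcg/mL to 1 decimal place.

τ/t½ = 15/6 ≈ 2.5, so fraction remaining f = (1/2)^(15/6) ≈ 0.1768.
Accumulation ratio R = 1/(1 − f) ≈ 1/0.8232 ≈ 1.2148.
Single-dose peak C₀ = D/Vd = 1838/222 ≈ 8.279 mcg/mL.
Steady-state peak Cmax,ss = C₀·R ≈ 8.279 × 1.2148 ≈ 10.057 mcg/mL.
Peak 10.1 mcg/mL vs MTC 15 mcg/mL: below toxic threshold.

10.1 mcg/mL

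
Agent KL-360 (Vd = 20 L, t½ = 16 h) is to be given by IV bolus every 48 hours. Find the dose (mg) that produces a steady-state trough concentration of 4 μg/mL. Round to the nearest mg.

560 mg

τ/t½ = 48/16 ≈ 3, so f = (1/2)^(48/16) ≈ 0.125000.
Cmin,ss = (D/Vd)·f/(1−f), so D = Cmin,ss·Vd·(1−f)/f.
D = 4 × 20 × (1−f)/f ≈ 4 × 20 × 7.00000 ≈ 560.00 mg.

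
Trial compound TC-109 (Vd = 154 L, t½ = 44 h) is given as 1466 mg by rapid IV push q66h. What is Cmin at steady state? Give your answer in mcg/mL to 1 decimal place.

τ/t½ = 66/44 ≈ 1.5, so fraction remaining f = (1/2)^(66/44) ≈ 0.3536.
Each bolus raises the concentration by D/Vd = 1466/154 ≈ 9.519 mcg/mL.
Steady-state trough Cmin,ss = C₀·f/(1−f) ≈ 9.519 × 0.3536/0.6464 ≈ 5.207 mcg/mL.

5.2 mcg/mL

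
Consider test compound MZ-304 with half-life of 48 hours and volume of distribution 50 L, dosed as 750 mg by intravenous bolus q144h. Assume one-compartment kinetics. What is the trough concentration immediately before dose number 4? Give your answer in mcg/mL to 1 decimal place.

f = (1/2)^(τ/t½) = (1/2)^(144/48) ≈ 0.1250.
C₀ = D/Vd = 750/50 ≈ 15.000 mcg/mL.
Before the 4th dose, 3 doses have been given. Superposition: Cmin = C₀·(f + f² + … + f^3).
≈ 15.000 × (0.1250 + 0.0156 + 0.0020) ≈ 15.000 × 0.1426 ≈ 2.139 mcg/mL.

2.1 mcg/mL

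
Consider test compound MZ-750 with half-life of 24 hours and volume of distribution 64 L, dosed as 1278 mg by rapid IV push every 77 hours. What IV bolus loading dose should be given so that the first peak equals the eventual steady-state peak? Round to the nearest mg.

1433 mg

f = (1/2)^(77/24) ≈ 0.108192; accumulation ratio R = 1/(1−f) ≈ 1.12132.
Loading dose to hit Cmax,ss on first dose: D_load = D_maint·R ≈ 1278 × 1.12132 ≈ 1433.05 mg.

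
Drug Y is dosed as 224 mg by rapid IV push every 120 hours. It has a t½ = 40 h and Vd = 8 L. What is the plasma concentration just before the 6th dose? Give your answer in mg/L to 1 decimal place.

f = (1/2)^(τ/t½) = (1/2)^(120/40) ≈ 0.1250.
C₀ = D/Vd = 224/8 ≈ 28.000 mg/L.
Before the 6th dose, 5 doses have been given. Superposition: Cmin = C₀·(f + f² + … + f^5).
≈ 28.000 × (0.1250 + 0.0156 + 0.0020 + 0.0002 + 0.0000) ≈ 28.000 × 0.1428 ≈ 3.998 mg/L.

4.0 mg/L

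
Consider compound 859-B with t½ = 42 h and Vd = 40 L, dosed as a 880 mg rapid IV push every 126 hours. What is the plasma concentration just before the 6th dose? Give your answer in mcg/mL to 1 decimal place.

3.1 mcg/mL

f = (1/2)^(τ/t½) = (1/2)^(126/42) ≈ 0.1250.
C₀ = D/Vd = 880/40 ≈ 22.000 mcg/mL.
Before the 6th dose, 5 doses have been given. Superposition: Cmin = C₀·(f + f² + … + f^5).
≈ 22.000 × (0.1250 + 0.0156 + 0.0020 + 0.0002 + 0.0000) ≈ 22.000 × 0.1428 ≈ 3.142 mcg/mL.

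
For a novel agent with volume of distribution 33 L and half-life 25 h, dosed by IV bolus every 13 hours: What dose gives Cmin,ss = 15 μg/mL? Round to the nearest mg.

τ/t½ = 13/25 ≈ 0.52, so f = (1/2)^(13/25) ≈ 0.697372.
Cmin,ss = (D/Vd)·f/(1−f), so D = Cmin,ss·Vd·(1−f)/f.
D = 15 × 33 × (1−f)/f ≈ 15 × 33 × 0.43395 ≈ 214.81 mg.

215 mg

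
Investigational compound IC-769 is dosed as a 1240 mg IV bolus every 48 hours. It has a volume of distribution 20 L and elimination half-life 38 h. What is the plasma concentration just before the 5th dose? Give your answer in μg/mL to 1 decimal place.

f = (1/2)^(τ/t½) = (1/2)^(48/38) ≈ 0.4166.
C₀ = D/Vd = 1240/20 ≈ 62.000 μg/mL.
Before the 5th dose, 4 doses have been given. Superposition: Cmin = C₀·(f + f² + … + f^4).
≈ 62.000 × (0.4166 + 0.1736 + 0.0723 + 0.0301) ≈ 62.000 × 0.6926 ≈ 42.941 μg/mL.

42.9 μg/mL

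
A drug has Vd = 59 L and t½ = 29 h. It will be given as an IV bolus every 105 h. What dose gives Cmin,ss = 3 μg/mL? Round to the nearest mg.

2000 mg

τ/t½ = 105/29 ≈ 3.6207, so f = (1/2)^(105/29) ≈ 0.081295.
Cmin,ss = (D/Vd)·f/(1−f), so D = Cmin,ss·Vd·(1−f)/f.
D = 3 × 59 × (1−f)/f ≈ 3 × 59 × 11.30088 ≈ 2000.26 mg.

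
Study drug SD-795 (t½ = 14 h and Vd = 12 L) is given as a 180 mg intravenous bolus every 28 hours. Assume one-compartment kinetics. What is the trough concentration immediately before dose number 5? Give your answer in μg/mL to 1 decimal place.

5.0 μg/mL

f = (1/2)^(τ/t½) = (1/2)^(28/14) ≈ 0.2500.
C₀ = D/Vd = 180/12 ≈ 15.000 μg/mL.
Before the 5th dose, 4 doses have been given. Superposition: Cmin = C₀·(f + f² + … + f^4).
≈ 15.000 × (0.2500 + 0.0625 + 0.0156 + 0.0039) ≈ 15.000 × 0.3320 ≈ 4.980 μg/mL.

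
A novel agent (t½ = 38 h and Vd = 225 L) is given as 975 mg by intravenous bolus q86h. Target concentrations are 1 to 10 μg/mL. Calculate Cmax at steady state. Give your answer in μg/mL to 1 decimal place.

τ/t½ = 86/38 ≈ 2.2632, so fraction remaining f = (1/2)^(86/38) ≈ 0.2083.
Accumulation ratio R = 1/(1 − f) ≈ 1/0.7917 ≈ 1.2631.
Single-dose peak C₀ = D/Vd = 975/225 ≈ 4.333 μg/mL.
Steady-state peak Cmax,ss = C₀·R ≈ 4.333 × 1.2631 ≈ 5.473 μg/mL.
Peak 5.5 μg/mL vs MTC 10 μg/mL: below toxic threshold.

5.5 μg/mL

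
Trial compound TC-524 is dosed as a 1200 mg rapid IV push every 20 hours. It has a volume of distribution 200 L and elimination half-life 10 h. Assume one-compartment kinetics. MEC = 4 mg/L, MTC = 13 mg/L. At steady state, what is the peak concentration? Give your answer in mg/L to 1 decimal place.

8.0 mg/L

τ = 20 h = 2 half-lives, so f = (1/2)^2 = 0.25.
At steady state, R = 1/(1 − 0.25) = 4/3.
Single-dose peak C₀ = D/Vd = 1200/200 = 6 mg/L.
Steady-state peak Cmax,ss = C₀·R = 6 × 4/3 ≈ 8.000 mg/L.
Peak 8.0 mg/L vs MTC 13 mg/L: below toxic threshold.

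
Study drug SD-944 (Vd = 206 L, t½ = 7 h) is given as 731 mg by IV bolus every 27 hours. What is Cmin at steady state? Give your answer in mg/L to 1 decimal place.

τ/t½ = 27/7 ≈ 3.8571, so fraction remaining f = (1/2)^(27/7) ≈ 0.0690.
Each bolus raises the concentration by D/Vd = 731/206 ≈ 3.549 mg/L.
Steady-state trough Cmin,ss = C₀·f/(1−f) ≈ 3.549 × 0.0690/0.9310 ≈ 0.263 mg/L.

0.3 mg/L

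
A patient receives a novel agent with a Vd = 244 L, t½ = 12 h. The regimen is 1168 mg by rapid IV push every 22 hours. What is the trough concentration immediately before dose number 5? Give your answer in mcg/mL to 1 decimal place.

f = (1/2)^(τ/t½) = (1/2)^(22/12) ≈ 0.2806.
C₀ = D/Vd = 1168/244 ≈ 4.787 mcg/mL.
Before the 5th dose, 4 doses have been given. Superposition: Cmin = C₀·(f + f² + … + f^4).
≈ 4.787 × (0.2806 + 0.0787 + 0.0221 + 0.0062) ≈ 4.787 × 0.3876 ≈ 1.855 mcg/mL.

1.9 mcg/mL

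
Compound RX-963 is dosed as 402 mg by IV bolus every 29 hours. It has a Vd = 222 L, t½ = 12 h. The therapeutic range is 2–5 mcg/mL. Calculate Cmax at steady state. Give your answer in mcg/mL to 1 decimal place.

k = ln2/t½ = ln2/12 ≈ 0.057762 h⁻¹; fraction remaining f = e^(−kτ) = e^(−0.057762×29) ≈ 0.1873.
At steady state, accumulation factor R = 1/(1 − e^(−kτ)) ≈ 1.2305.
Single-dose peak C₀ = D/Vd = 402/222 ≈ 1.811 mcg/mL.
Steady-state peak Cmax,ss = C₀·R ≈ 1.811 × 1.2305 ≈ 2.228 mcg/mL.
Peak 2.2 mcg/mL vs MTC 5 mcg/mL: below toxic threshold.

2.2 mcg/mL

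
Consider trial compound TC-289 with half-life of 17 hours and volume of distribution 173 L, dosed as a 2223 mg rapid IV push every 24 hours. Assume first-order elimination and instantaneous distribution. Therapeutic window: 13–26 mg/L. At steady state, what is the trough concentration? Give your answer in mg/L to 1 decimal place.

7.7 mg/L

k = ln2/t½ = ln2/17 ≈ 0.040773 h⁻¹; fraction remaining f = e^(−kτ) = e^(−0.040773×24) ≈ 0.3759.
Each bolus raises the concentration by D/Vd = 2223/173 ≈ 12.850 mg/L.
Steady-state trough Cmin,ss = C₀·f/(1−f) ≈ 12.850 × 0.3759/0.6241 ≈ 7.740 mg/L.
Trough 7.7 mg/L vs MEC 13 mg/L: subtherapeutic.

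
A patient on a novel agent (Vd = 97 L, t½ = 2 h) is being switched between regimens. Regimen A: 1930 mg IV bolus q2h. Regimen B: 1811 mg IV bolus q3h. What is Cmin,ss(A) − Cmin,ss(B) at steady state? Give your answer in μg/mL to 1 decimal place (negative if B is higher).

9.7 μg/mL

Regimen A: f = (1/2)^(2/2) ≈ 0.5000; Cmin,ss = (1930/97)·f/(1−f) ≈ 19.897 μg/mL.
Regimen B: f = (1/2)^(3/2) ≈ 0.3536; Cmin,ss = (1811/97)·f/(1−f) ≈ 10.213 μg/mL.
Difference ≈ 19.897 − 10.213 ≈ 9.684 μg/mL.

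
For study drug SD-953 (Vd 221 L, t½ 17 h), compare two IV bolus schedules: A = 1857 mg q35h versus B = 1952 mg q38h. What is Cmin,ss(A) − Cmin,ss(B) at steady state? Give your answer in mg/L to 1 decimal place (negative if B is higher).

0.3 mg/L

Regimen A: f = (1/2)^(35/17) ≈ 0.2400; Cmin,ss = (1857/221)·f/(1−f) ≈ 2.653 mg/L.
Regimen B: f = (1/2)^(38/17) ≈ 0.2124; Cmin,ss = (1952/221)·f/(1−f) ≈ 2.382 mg/L.
Difference ≈ 2.653 − 2.382 ≈ 0.271 mg/L.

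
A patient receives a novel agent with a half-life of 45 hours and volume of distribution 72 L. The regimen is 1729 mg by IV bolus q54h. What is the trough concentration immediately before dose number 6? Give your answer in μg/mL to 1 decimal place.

f = (1/2)^(τ/t½) = (1/2)^(54/45) ≈ 0.4353.
C₀ = D/Vd = 1729/72 ≈ 24.014 μg/mL.
Before the 6th dose, 5 doses have been given. Superposition: Cmin = C₀·(f + f² + … + f^5).
≈ 24.014 × (0.4353 + 0.1895 + 0.0825 + 0.0359 + 0.0156) ≈ 24.014 × 0.7588 ≈ 18.222 μg/mL.

18.2 μg/mL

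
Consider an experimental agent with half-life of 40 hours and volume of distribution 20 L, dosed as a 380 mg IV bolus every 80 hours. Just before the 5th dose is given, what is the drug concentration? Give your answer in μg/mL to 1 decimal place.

f = (1/2)^(τ/t½) = (1/2)^(80/40) ≈ 0.2500.
C₀ = D/Vd = 380/20 ≈ 19.000 μg/mL.
Before the 5th dose, 4 doses have been given. Superposition: Cmin = C₀·(f + f² + … + f^4).
≈ 19.000 × (0.2500 + 0.0625 + 0.0156 + 0.0039) ≈ 19.000 × 0.3320 ≈ 6.308 μg/mL.

6.3 μg/mL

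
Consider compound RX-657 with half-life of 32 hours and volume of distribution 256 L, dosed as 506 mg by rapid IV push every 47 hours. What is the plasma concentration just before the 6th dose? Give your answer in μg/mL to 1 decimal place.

1.1 μg/mL

f = (1/2)^(τ/t½) = (1/2)^(47/32) ≈ 0.3613.
C₀ = D/Vd = 506/256 ≈ 1.977 μg/mL.
Before the 6th dose, 5 doses have been given. Superposition: Cmin = C₀·(f + f² + … + f^5).
≈ 1.977 × (0.3613 + 0.1305 + 0.0472 + 0.0170 + 0.0062) ≈ 1.977 × 0.5622 ≈ 1.111 μg/mL.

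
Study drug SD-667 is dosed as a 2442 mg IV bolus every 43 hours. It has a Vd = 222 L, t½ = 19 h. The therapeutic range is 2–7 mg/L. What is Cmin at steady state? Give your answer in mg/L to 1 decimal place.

τ/t½ = 43/19 ≈ 2.2632, so fraction remaining f = (1/2)^(43/19) ≈ 0.2083.
Accumulation ratio R = 1/(1 − f) ≈ 1/0.7917 ≈ 1.2631.
Single-dose peak C₀ = D/Vd = 2442/222 ≈ 11.000 mg/L.
Steady-state peak Cmax,ss = C₀·R ≈ 11.000 × 1.2631 ≈ 13.894 mg/L.
One interval later, Cmin,ss = Cmax,ss·e^(−kτ) ≈ 13.894 × 0.2083 ≈ 2.894 mg/L.
Trough 2.9 mg/L vs MEC 2 mg/L: adequate.

2.9 mg/L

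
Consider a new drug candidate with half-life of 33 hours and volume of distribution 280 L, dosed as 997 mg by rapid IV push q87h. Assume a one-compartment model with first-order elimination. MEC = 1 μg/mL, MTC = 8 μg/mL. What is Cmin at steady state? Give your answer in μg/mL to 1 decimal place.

0.7 μg/mL

τ/t½ = 87/33 ≈ 2.6364, so fraction remaining f = (1/2)^(87/33) ≈ 0.1608.
Single-dose peak C₀ = D/Vd = 997/280 ≈ 3.561 μg/mL.
Steady-state trough Cmin,ss = C₀·f/(1−f) ≈ 3.561 × 0.1608/0.8392 ≈ 0.682 μg/mL.
Trough 0.7 μg/mL vs MEC 1 μg/mL: subtherapeutic.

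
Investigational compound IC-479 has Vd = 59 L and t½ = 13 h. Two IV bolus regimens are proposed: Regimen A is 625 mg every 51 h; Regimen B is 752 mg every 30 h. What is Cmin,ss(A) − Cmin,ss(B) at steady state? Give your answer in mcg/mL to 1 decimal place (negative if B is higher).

-2.5 mcg/mL

Regimen A: f = (1/2)^(51/13) ≈ 0.0659; Cmin,ss = (625/59)·f/(1−f) ≈ 0.747 mcg/mL.
Regimen B: f = (1/2)^(30/13) ≈ 0.2020; Cmin,ss = (752/59)·f/(1−f) ≈ 3.226 mcg/mL.
Difference ≈ 0.747 − 3.226 ≈ -2.479 mcg/mL.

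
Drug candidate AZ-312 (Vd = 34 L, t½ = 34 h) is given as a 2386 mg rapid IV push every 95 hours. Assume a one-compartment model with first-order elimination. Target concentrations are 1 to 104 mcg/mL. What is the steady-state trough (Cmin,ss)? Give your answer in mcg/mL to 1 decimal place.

11.8 mcg/mL

τ/t½ = 95/34 ≈ 2.7941, so fraction remaining f = (1/2)^(95/34) ≈ 0.1442.
At steady state, accumulation factor R = 1/(1 − e^(−kτ)) ≈ 1.1685.
Single-dose peak C₀ = D/Vd = 2386/34 ≈ 70.176 mcg/mL.
Steady-state peak Cmax,ss = C₀·R ≈ 70.176 × 1.1685 ≈ 82.001 mcg/mL.
One interval later, Cmin,ss = Cmax,ss·e^(−kτ) ≈ 82.001 × 0.1442 ≈ 11.825 mcg/mL.
Trough 11.8 mcg/mL vs MEC 1 mcg/mL: adequate.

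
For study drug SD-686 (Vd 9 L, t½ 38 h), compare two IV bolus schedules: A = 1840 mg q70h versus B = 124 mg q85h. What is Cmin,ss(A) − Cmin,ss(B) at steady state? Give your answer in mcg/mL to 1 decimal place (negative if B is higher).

Regimen A: f = (1/2)^(70/38) ≈ 0.2789; Cmin,ss = (1840/9)·f/(1−f) ≈ 79.073 mcg/mL.
Regimen B: f = (1/2)^(85/38) ≈ 0.2122; Cmin,ss = (124/9)·f/(1−f) ≈ 3.711 mcg/mL.
Difference ≈ 79.073 − 3.711 ≈ 75.362 mcg/mL.

75.4 mcg/mL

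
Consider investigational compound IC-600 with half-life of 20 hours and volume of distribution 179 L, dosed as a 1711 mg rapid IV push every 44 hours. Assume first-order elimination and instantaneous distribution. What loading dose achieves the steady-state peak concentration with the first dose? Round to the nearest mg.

2187 mg

f = (1/2)^(44/20) ≈ 0.217638; accumulation ratio R = 1/(1−f) ≈ 1.27818.
Loading dose to hit Cmax,ss on first dose: D_load = D_maint·R ≈ 1711 × 1.27818 ≈ 2186.97 mg.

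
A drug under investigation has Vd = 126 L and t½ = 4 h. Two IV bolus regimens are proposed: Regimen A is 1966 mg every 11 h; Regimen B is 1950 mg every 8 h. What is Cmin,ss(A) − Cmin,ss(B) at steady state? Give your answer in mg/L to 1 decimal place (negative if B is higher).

-2.4 mg/L

Regimen A: f = (1/2)^(11/4) ≈ 0.1487; Cmin,ss = (1966/126)·f/(1−f) ≈ 2.725 mg/L.
Regimen B: f = (1/2)^(8/4) ≈ 0.2500; Cmin,ss = (1950/126)·f/(1−f) ≈ 5.159 mg/L.
Difference ≈ 2.725 − 5.159 ≈ -2.434 mg/L.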